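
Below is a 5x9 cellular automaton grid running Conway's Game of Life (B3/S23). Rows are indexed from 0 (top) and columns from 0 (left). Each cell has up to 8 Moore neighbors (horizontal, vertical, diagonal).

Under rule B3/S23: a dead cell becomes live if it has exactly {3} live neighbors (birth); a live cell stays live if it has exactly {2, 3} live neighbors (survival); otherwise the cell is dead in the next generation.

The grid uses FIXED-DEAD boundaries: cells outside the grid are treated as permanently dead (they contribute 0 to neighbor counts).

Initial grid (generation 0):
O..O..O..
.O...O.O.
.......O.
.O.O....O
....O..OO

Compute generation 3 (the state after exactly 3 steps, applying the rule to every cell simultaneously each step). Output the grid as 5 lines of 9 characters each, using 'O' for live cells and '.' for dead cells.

Simulating step by step:
Generation 0 (given above): 13 live cells
Generation 1: 9 live cells
......O..
.......O.
..O...OOO
........O
.......OO
Generation 2: 6 live cells
.........
........O
......O.O
......O..
.......OO
Generation 3: 4 live cells
(generation 3 grid is the final answer)

Answer: .........
.......O.
.........
......O.O
.......O.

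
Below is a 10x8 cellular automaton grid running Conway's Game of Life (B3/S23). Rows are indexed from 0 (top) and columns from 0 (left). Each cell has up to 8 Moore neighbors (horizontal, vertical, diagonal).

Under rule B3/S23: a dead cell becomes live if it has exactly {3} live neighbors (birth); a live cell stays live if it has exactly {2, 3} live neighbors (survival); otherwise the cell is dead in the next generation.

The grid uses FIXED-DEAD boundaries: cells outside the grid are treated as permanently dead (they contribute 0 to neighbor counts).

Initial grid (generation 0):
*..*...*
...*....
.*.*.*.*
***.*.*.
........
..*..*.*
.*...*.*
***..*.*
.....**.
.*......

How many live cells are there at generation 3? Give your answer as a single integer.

Answer: 24

Derivation:
Simulating step by step:
Generation 0 (given above): 27 live cells
Generation 1: 32 live cells
........
...*..*.
**.*.**.
*******.
..**.**.
........
*...**.*
***.**.*
*.*..**.
........
Generation 2: 23 live cells
........
..*.***.
*......*
*......*
......*.
...*....
*..***..
*.*....*
*.*****.
........
Generation 3: 24 live cells
.....*..
.....**.
.*...*.*
......**
........
...*.*..
.****...
*.*.....
..*****.
...***..
Population at generation 3: 24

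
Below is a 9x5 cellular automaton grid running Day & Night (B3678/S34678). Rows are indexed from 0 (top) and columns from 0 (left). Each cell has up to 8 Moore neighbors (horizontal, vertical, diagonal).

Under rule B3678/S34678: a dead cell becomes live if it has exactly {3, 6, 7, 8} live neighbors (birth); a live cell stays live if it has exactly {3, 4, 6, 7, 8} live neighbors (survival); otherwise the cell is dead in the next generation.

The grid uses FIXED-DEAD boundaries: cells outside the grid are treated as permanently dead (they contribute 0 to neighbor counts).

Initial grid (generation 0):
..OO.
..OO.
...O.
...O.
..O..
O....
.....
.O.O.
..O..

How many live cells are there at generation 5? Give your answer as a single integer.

Simulating step by step:
Generation 0 (given above): 11 live cells
Generation 1: 9 live cells
..OO.
..OOO
...OO
..O..
.....
.....
.....
..O..
.....
Generation 2: 8 live cells
..OOO
..OOO
....O
...O.
.....
.....
.....
.....
.....
Generation 3: 7 live cells
..O.O
..OOO
..O.O
.....
.....
.....
.....
.....
.....
Generation 4: 4 live cells
.....
.OOOO
.....
.....
.....
.....
.....
.....
.....
Generation 5: 4 live cells
..OO.
.....
..OO.
.....
.....
.....
.....
.....
.....
Population at generation 5: 4

Answer: 4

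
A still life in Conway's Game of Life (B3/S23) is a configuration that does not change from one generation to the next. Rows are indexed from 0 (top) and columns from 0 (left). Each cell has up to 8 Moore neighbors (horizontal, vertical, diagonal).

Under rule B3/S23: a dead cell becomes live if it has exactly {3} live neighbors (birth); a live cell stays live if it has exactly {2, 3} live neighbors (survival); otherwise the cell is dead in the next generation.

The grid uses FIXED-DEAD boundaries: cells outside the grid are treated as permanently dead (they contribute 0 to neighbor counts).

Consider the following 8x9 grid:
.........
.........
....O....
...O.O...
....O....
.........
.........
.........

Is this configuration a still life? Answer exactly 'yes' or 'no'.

Answer: yes

Derivation:
Compute generation 1 and compare to generation 0 (given above):
Generation 1:
.........
.........
....O....
...O.O...
....O....
.........
.........
.........
The grids are IDENTICAL -> still life.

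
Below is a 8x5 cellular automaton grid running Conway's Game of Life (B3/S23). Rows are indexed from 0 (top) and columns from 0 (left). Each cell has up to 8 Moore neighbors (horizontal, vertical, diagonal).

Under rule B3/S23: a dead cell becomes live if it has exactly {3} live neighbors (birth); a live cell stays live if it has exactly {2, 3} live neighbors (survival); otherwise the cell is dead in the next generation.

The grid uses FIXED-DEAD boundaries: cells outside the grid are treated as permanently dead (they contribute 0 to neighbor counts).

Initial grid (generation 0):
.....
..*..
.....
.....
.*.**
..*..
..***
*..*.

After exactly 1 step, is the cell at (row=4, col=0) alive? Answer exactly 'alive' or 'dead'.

Simulating step by step:
Generation 0 (given above): 10 live cells
Generation 1: 9 live cells
.....
.....
.....
.....
..**.
.*...
.**.*
..***

Cell (4,0) at generation 1: 0 -> dead

Answer: dead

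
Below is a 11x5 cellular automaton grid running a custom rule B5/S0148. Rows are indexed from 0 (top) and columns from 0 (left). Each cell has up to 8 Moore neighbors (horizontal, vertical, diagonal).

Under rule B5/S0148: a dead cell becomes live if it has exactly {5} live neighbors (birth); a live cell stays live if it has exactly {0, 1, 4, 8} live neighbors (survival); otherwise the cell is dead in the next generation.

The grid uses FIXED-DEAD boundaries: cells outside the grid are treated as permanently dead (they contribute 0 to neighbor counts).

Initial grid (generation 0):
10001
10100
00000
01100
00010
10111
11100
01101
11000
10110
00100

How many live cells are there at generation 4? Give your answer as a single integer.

Answer: 10

Derivation:
Simulating step by step:
Generation 0 (given above): 23 live cells
Generation 1: 15 live cells
10001
10100
00000
01000
00110
01110
00000
10101
00100
01000
00000
Generation 2: 10 live cells
10001
10100
00000
01000
00000
00100
00000
10101
00000
01000
00000
Generation 3: 10 live cells
10001
10100
00000
01000
00000
00100
00000
10101
00000
01000
00000
Generation 4: 10 live cells
10001
10100
00000
01000
00000
00100
00000
10101
00000
01000
00000
Population at generation 4: 10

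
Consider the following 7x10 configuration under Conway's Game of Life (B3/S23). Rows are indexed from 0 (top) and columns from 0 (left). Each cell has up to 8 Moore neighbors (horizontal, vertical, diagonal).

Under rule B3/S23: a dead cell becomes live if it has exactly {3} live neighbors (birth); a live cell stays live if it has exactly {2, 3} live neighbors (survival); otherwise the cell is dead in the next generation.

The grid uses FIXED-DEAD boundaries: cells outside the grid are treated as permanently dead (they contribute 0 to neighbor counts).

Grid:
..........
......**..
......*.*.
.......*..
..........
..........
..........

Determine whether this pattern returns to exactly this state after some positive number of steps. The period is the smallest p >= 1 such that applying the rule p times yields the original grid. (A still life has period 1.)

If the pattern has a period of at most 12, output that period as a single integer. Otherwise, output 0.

Simulating and comparing each generation to the original:
Gen 0 (original, given above): 5 live cells
Gen 1: 5 live cells, MATCHES original -> period = 1

Answer: 1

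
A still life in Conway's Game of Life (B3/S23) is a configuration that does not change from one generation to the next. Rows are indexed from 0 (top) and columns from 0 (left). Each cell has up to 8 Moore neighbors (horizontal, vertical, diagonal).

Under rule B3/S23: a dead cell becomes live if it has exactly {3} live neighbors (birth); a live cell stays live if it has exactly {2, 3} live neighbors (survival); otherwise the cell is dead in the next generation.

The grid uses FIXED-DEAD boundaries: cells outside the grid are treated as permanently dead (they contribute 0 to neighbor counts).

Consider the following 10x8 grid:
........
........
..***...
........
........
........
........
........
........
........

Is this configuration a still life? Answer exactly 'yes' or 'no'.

Compute generation 1 and compare to generation 0 (given above):
Generation 1:
........
...*....
...*....
...*....
........
........
........
........
........
........
Cell (1,3) differs: gen0=0 vs gen1=1 -> NOT a still life.

Answer: no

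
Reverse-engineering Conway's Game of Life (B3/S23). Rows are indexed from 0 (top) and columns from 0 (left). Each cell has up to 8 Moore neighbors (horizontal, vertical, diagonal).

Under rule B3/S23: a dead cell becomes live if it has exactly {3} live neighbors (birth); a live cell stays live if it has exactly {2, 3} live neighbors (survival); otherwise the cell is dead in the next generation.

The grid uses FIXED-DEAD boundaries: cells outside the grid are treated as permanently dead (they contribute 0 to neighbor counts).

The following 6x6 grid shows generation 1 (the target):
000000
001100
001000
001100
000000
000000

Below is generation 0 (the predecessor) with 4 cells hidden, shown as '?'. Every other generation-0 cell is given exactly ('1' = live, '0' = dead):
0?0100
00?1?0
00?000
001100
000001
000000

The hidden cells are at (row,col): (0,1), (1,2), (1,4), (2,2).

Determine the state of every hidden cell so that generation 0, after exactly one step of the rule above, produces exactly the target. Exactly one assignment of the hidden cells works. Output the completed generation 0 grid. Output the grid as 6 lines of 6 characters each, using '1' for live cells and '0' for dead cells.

Answer: 000100
000100
001000
001100
000001
000000

Derivation:
Hidden generation-0 cells (in order): (0,1), (1,2), (1,4), (2,2).
A hidden cell only influences target cells in its own 3x3 neighborhood. Try each of the 2^4 = 16 assignments, step the completed generation 0 forward once under B3/S23, and compare with the target:
  (0,1)=0 (1,2)=0 (1,4)=0 (2,2)=0 -> step gives (1,2)='0' but target has '1' -> reject
  (0,1)=0 (1,2)=0 (1,4)=0 (2,2)=1 -> step reproduces the target at every cell -> ACCEPT
  (0,1)=0 (1,2)=0 (1,4)=1 (2,2)=0 -> step gives (0,3)='1' but target has '0' -> reject
  (0,1)=0 (1,2)=0 (1,4)=1 (2,2)=1 -> step gives (0,3)='1' but target has '0' -> reject
  (0,1)=0 (1,2)=1 (1,4)=0 (2,2)=0 -> step gives (0,2)='1' but target has '0' -> reject
  (0,1)=0 (1,2)=1 (1,4)=0 (2,2)=1 -> step gives (0,2)='1' but target has '0' -> reject
  (0,1)=0 (1,2)=1 (1,4)=1 (2,2)=0 -> step gives (0,2)='1' but target has '0' -> reject
  (0,1)=0 (1,2)=1 (1,4)=1 (2,2)=1 -> step gives (0,2)='1' but target has '0' -> reject
  (0,1)=1 (1,2)=0 (1,4)=0 (2,2)=0 -> step gives (0,2)='1' but target has '0' -> reject
  (0,1)=1 (1,2)=0 (1,4)=0 (2,2)=1 -> step gives (0,2)='1' but target has '0' -> reject
  (0,1)=1 (1,2)=0 (1,4)=1 (2,2)=0 -> step gives (0,2)='1' but target has '0' -> reject
  (0,1)=1 (1,2)=0 (1,4)=1 (2,2)=1 -> step gives (0,2)='1' but target has '0' -> reject
  (0,1)=1 (1,2)=1 (1,4)=0 (2,2)=0 -> step gives (0,3)='1' but target has '0' -> reject
  (0,1)=1 (1,2)=1 (1,4)=0 (2,2)=1 -> step gives (0,3)='1' but target has '0' -> reject
  (0,1)=1 (1,2)=1 (1,4)=1 (2,2)=0 -> step gives (0,3)='1' but target has '0' -> reject
  (0,1)=1 (1,2)=1 (1,4)=1 (2,2)=1 -> step gives (0,3)='1' but target has '0' -> reject
Unique solution: (0,1)=dead, (1,2)=dead, (1,4)=dead, (2,2)=live.
Check: live-neighbor counts of every cell in the completed generation 0:
002120
013220
023420
022221
012220
000011
Applying B3/S23 to generation 0 with these counts gives:
000000
001100
001000
001100
000000
000000
which matches the target exactly.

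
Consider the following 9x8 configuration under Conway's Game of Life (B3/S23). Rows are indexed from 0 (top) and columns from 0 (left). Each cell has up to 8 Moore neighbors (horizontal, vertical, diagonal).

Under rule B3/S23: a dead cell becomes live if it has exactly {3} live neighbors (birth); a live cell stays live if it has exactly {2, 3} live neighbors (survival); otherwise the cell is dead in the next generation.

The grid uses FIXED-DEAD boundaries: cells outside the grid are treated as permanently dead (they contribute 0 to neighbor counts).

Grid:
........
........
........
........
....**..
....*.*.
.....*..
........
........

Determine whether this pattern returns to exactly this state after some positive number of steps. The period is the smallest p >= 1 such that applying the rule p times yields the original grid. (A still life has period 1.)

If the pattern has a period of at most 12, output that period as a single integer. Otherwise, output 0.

Simulating and comparing each generation to the original:
Gen 0 (original, given above): 5 live cells
Gen 1: 5 live cells, MATCHES original -> period = 1

Answer: 1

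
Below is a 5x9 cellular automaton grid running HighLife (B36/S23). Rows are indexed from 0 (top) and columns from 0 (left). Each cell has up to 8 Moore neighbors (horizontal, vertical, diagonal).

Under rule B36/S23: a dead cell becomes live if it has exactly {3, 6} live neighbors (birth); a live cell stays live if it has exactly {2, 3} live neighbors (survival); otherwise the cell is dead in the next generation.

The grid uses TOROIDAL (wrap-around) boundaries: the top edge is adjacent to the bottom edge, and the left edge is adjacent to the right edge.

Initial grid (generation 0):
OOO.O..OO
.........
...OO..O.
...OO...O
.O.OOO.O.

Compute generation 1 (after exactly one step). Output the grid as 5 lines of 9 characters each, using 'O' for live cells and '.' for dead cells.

Simulating step by step:
Generation 0 (given above): 17 live cells
Generation 1: 22 live cells
(generation 1 grid is the final answer)

Answer: OOO.OOOOO
OOO.O..O.
...OO....
......OOO
.O...OOO.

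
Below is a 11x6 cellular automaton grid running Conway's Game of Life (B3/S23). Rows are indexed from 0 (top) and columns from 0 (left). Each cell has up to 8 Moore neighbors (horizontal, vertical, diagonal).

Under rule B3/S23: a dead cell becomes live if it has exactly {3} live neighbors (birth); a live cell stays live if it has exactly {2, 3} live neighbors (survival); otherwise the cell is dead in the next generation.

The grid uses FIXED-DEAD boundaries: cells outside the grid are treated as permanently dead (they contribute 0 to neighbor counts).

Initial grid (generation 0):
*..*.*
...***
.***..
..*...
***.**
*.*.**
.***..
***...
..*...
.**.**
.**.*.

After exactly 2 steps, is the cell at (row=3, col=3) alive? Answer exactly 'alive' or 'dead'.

Simulating step by step:
Generation 0 (given above): 33 live cells
Generation 1: 22 live cells
...*.*
.*...*
.*....
*...*.
*.*.**
*....*
....*.
*.....
*.....
....**
.**.**
Generation 2: 23 live cells
....*.
..*.*.
**....
*..***
*..***
.*.*.*
......
......
......
.*.***
...***

Cell (3,3) at generation 2: 1 -> alive

Answer: alive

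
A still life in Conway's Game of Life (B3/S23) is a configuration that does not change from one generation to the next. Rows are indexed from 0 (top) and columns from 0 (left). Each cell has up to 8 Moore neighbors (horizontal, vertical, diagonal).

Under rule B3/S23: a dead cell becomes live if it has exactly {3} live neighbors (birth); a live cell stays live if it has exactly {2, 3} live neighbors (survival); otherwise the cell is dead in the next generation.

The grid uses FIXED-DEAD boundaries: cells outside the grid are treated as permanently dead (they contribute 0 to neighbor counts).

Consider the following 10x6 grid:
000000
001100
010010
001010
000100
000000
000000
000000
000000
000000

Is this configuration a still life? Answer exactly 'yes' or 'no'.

Compute generation 1 and compare to generation 0 (given above):
Generation 1:
000000
001100
010010
001010
000100
000000
000000
000000
000000
000000
The grids are IDENTICAL -> still life.

Answer: yes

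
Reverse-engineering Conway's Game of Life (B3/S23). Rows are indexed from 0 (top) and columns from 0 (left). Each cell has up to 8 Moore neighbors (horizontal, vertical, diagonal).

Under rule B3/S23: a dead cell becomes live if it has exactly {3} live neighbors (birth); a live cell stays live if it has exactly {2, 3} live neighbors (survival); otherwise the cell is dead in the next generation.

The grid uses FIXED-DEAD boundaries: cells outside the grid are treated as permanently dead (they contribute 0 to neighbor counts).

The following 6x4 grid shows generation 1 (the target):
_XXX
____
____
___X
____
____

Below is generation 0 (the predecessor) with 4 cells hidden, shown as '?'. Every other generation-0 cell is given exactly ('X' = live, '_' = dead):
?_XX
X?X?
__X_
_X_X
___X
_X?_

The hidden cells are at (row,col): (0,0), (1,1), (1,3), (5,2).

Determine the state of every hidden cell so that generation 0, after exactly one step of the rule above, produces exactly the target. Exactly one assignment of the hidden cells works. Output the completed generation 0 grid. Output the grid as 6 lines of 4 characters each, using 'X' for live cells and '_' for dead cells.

Answer: __XX
X_XX
__X_
_X_X
___X
_X__

Derivation:
Hidden generation-0 cells (in order): (0,0), (1,1), (1,3), (5,2).
A hidden cell only influences target cells in its own 3x3 neighborhood. Try each of the 2^4 = 16 assignments, step the completed generation 0 forward once under B3/S23, and compare with the target:
  (0,0)=_ (1,1)=_ (1,3)=_ (5,2)=_ -> step gives (1,2)='X' but target has '_' -> reject
  (0,0)=_ (1,1)=_ (1,3)=_ (5,2)=X -> step gives (1,2)='X' but target has '_' -> reject
  (0,0)=_ (1,1)=_ (1,3)=X (5,2)=_ -> step reproduces the target at every cell -> ACCEPT
  (0,0)=_ (1,1)=_ (1,3)=X (5,2)=X -> step gives (4,1)='X' but target has '_' -> reject
  (0,0)=_ (1,1)=X (1,3)=_ (5,2)=_ -> step gives (0,1)='_' but target has 'X' -> reject
  (0,0)=_ (1,1)=X (1,3)=_ (5,2)=X -> step gives (0,1)='_' but target has 'X' -> reject
  (0,0)=_ (1,1)=X (1,3)=X (5,2)=_ -> step gives (0,1)='_' but target has 'X' -> reject
  (0,0)=_ (1,1)=X (1,3)=X (5,2)=X -> step gives (0,1)='_' but target has 'X' -> reject
  (0,0)=X (1,1)=_ (1,3)=_ (5,2)=_ -> step gives (0,1)='_' but target has 'X' -> reject
  (0,0)=X (1,1)=_ (1,3)=_ (5,2)=X -> step gives (0,1)='_' but target has 'X' -> reject
  (0,0)=X (1,1)=_ (1,3)=X (5,2)=_ -> step gives (0,1)='_' but target has 'X' -> reject
  (0,0)=X (1,1)=_ (1,3)=X (5,2)=X -> step gives (0,1)='_' but target has 'X' -> reject
  (0,0)=X (1,1)=X (1,3)=_ (5,2)=_ -> step gives (0,0)='X' but target has '_' -> reject
  (0,0)=X (1,1)=X (1,3)=_ (5,2)=X -> step gives (0,0)='X' but target has '_' -> reject
  (0,0)=X (1,1)=X (1,3)=X (5,2)=_ -> step gives (0,0)='X' but target has '_' -> reject
  (0,0)=X (1,1)=X (1,3)=X (5,2)=X -> step gives (0,0)='X' but target has '_' -> reject
Unique solution: (0,0)=dead, (1,1)=dead, (1,3)=live, (5,2)=dead.
Check: live-neighbor counts of every cell in the completed generation 0:
1333
0444
2444
1142
2241
1021
Applying B3/S23 to generation 0 with these counts gives:
_XXX
____
____
___X
____
____
which matches the target exactly.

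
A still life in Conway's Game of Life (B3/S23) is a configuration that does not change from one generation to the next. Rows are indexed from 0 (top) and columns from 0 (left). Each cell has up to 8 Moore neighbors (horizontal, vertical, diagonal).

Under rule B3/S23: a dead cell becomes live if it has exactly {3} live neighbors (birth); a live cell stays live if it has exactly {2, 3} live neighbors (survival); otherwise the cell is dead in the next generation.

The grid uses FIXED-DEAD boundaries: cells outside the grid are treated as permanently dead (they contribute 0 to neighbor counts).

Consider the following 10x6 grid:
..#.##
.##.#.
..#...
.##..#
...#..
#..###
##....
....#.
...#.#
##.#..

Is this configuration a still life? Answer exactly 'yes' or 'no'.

Answer: no

Derivation:
Compute generation 1 and compare to generation 0 (given above):
Generation 1:
.##.##
.##.##
......
.###..
.#.#.#
#####.
##.#.#
....#.
..##..
..#.#.
Cell (0,1) differs: gen0=0 vs gen1=1 -> NOT a still life.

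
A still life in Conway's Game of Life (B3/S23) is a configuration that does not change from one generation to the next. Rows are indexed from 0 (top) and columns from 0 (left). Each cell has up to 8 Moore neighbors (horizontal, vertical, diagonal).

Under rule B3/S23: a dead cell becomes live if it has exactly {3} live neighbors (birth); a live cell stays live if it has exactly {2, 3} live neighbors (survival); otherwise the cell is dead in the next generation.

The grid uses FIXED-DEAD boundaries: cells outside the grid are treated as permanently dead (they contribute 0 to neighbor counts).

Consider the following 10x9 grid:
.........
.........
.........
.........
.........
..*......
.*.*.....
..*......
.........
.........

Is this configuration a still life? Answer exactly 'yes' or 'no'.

Answer: yes

Derivation:
Compute generation 1 and compare to generation 0 (given above):
Generation 1:
.........
.........
.........
.........
.........
..*......
.*.*.....
..*......
.........
.........
The grids are IDENTICAL -> still life.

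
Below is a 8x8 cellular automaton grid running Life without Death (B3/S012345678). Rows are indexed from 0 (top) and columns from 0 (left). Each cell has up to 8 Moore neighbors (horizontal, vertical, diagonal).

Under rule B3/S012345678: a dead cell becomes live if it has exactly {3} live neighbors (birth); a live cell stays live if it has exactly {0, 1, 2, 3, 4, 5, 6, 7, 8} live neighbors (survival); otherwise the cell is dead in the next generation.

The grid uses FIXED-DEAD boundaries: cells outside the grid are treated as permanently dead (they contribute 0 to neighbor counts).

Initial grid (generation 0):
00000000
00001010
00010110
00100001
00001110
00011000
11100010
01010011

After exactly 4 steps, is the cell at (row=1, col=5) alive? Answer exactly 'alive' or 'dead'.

Answer: dead

Derivation:
Simulating step by step:
Generation 0 (given above): 20 live cells
Generation 1: 30 live cells
00000000
00001010
00011111
00110001
00001110
01111010
11101111
11010011
Generation 2: 37 live cells
00000000
00011011
00111111
00110001
01001111
11111010
11101111
11011011
Generation 3: 40 live cells
00000000
00111011
00111111
01110001
11001111
11111010
11101111
11011011
Generation 4: 42 live cells
00010000
00111011
00111111
11110001
11001111
11111010
11101111
11011011

Cell (1,5) at generation 4: 0 -> dead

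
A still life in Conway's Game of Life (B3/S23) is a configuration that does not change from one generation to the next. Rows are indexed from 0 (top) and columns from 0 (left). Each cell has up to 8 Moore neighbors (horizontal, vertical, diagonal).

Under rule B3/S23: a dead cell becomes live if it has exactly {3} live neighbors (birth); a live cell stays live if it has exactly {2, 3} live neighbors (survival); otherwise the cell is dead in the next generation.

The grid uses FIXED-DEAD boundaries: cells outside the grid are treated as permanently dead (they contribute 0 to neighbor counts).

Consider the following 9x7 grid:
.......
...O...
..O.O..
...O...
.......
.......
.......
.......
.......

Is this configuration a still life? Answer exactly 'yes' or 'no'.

Answer: yes

Derivation:
Compute generation 1 and compare to generation 0 (given above):
Generation 1:
.......
...O...
..O.O..
...O...
.......
.......
.......
.......
.......
The grids are IDENTICAL -> still life.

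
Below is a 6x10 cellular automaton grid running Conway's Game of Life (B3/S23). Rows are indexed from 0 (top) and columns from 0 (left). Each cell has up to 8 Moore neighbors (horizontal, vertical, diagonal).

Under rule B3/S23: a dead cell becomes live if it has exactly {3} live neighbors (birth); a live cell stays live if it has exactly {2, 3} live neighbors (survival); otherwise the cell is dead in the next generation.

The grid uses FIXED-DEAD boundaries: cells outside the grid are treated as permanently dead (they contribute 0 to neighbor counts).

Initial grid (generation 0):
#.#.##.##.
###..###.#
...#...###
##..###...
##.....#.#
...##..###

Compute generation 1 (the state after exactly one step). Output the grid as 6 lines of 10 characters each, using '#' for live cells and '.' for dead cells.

Answer: #.####.##.
#.#..#...#
...#.....#
###.###..#
####...#.#
.......#.#

Derivation:
Simulating step by step:
Generation 0 (given above): 31 live cells
Generation 1: 28 live cells
(generation 1 grid is the final answer)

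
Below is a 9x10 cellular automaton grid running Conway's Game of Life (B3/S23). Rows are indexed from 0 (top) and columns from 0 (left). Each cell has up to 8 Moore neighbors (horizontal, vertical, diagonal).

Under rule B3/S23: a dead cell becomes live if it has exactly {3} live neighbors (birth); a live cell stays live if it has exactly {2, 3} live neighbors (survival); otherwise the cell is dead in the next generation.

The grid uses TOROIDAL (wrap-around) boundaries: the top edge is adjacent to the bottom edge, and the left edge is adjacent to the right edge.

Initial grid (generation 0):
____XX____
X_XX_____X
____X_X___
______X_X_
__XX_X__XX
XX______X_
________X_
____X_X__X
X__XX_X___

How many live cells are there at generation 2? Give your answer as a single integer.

Answer: 37

Derivation:
Simulating step by step:
Generation 0 (given above): 26 live cells
Generation 1: 33 live cells
XXX__X___X
___X______
___X_X_X_X
___XX_X_XX
XXX_____X_
XXX____XX_
X______XX_
___XX__X_X
___X__X___
Generation 2: 37 live cells
XXXXX_____
_X_X__X_XX
__XX_XXX_X
_X_XXXX___
__________
__X_______
X_XX__X___
___XX_XX_X
_X_X_XX_XX
Population at generation 2: 37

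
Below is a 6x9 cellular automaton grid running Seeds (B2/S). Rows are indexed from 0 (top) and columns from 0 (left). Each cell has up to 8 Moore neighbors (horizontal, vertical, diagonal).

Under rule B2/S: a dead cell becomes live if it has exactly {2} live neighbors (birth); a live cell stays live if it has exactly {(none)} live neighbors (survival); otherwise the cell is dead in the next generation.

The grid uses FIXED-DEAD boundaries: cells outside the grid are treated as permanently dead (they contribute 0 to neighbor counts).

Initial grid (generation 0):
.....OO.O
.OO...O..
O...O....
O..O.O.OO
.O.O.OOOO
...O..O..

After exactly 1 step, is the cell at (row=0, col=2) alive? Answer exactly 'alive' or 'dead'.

Answer: alive

Derivation:
Simulating step by step:
Generation 0 (given above): 21 live cells
Generation 1: 8 live cells
.OO......
O..OO....
........O
.........
O........
........O

Cell (0,2) at generation 1: 1 -> alive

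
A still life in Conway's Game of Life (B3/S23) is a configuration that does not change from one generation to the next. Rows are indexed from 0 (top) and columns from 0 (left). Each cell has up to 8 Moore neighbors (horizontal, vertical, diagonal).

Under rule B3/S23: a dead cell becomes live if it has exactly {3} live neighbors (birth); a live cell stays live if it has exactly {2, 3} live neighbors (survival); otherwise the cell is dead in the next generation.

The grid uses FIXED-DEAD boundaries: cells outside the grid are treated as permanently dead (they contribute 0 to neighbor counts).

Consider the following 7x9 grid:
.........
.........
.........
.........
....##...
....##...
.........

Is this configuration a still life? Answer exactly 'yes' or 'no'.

Answer: yes

Derivation:
Compute generation 1 and compare to generation 0 (given above):
Generation 1:
.........
.........
.........
.........
....##...
....##...
.........
The grids are IDENTICAL -> still life.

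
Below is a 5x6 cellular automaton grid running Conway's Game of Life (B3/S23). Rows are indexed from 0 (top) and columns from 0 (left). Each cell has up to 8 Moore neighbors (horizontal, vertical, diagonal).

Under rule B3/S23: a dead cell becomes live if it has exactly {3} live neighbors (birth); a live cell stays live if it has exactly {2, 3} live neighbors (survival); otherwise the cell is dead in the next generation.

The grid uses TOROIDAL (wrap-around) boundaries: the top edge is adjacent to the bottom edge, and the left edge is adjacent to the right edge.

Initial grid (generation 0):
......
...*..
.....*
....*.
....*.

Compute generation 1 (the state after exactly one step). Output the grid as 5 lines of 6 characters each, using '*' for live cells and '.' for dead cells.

Answer: ......
......
....*.
....**
......

Derivation:
Simulating step by step:
Generation 0 (given above): 4 live cells
Generation 1: 3 live cells
(generation 1 grid is the final answer)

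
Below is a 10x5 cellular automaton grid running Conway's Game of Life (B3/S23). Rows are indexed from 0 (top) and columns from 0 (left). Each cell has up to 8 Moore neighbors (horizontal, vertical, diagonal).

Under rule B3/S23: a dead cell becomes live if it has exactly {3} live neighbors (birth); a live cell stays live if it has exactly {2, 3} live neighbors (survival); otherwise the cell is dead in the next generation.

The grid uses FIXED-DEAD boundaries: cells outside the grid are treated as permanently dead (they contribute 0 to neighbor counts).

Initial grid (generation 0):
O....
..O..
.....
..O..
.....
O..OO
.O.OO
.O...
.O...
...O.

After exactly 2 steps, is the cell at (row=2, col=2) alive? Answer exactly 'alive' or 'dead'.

Answer: dead

Derivation:
Simulating step by step:
Generation 0 (given above): 12 live cells
Generation 1: 11 live cells
.....
.....
.....
.....
...O.
..OOO
OO.OO
OO...
..O..
.....
Generation 2: 9 live cells
.....
.....
.....
.....
..OOO
.O...
O...O
O..O.
.O...
.....

Cell (2,2) at generation 2: 0 -> dead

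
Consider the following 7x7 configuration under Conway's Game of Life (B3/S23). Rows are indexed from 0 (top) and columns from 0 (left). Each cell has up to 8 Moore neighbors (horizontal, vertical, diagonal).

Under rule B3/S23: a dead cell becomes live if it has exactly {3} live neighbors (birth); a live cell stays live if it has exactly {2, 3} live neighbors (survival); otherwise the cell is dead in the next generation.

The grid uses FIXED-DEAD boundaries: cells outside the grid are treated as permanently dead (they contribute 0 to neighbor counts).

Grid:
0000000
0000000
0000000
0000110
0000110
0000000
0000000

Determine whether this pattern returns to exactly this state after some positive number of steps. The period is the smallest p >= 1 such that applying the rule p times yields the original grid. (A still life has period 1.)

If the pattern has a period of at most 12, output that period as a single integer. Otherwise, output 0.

Simulating and comparing each generation to the original:
Gen 0 (original, given above): 4 live cells
Gen 1: 4 live cells, MATCHES original -> period = 1

Answer: 1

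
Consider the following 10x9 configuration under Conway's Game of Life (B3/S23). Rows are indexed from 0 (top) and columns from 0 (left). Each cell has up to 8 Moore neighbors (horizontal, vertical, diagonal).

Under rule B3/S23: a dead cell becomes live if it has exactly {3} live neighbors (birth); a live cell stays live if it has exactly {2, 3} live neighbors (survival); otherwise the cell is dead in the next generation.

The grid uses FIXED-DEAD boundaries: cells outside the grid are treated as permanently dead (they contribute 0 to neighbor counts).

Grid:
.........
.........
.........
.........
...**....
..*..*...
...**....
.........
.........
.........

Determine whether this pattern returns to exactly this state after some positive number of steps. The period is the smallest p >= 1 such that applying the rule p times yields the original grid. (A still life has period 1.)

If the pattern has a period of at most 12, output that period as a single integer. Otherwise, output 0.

Simulating and comparing each generation to the original:
Gen 0 (original, given above): 6 live cells
Gen 1: 6 live cells, MATCHES original -> period = 1

Answer: 1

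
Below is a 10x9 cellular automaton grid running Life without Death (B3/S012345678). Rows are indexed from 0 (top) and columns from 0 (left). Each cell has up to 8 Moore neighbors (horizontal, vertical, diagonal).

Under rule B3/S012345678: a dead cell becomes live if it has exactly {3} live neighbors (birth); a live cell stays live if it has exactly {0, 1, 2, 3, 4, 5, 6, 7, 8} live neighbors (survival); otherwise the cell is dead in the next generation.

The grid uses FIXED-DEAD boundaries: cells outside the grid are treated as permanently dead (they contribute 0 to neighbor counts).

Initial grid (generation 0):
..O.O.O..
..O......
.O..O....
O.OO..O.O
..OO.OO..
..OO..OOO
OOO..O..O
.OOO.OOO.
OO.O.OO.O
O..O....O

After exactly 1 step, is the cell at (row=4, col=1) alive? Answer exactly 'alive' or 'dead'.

Answer: dead

Derivation:
Simulating step by step:
Generation 0 (given above): 40 live cells
Generation 1: 50 live cells
..OOO.O..
.OO..O...
.O..O....
O.OO..OOO
..OO.OO.O
..OO..OOO
OOO..O..O
.OOO.OOOO
OO.O.OO.O
OOOOO..OO

Cell (4,1) at generation 1: 0 -> dead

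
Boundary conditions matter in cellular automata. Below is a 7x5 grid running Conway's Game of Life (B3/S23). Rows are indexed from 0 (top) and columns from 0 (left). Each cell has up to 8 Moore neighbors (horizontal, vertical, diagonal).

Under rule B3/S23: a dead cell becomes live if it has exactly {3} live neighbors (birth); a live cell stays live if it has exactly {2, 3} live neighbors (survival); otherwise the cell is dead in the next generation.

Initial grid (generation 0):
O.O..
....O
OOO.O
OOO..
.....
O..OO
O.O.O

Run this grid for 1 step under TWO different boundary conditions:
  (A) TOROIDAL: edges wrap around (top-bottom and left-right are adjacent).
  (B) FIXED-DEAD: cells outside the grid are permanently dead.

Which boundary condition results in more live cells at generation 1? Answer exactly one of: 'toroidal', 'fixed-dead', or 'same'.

Under TOROIDAL boundary, generation 1:
O....
..O.O
..O.O
..OOO
..OO.
OO.O.
..O..
Population = 14

Under FIXED-DEAD boundary, generation 1:
.....
O.O..
O.O..
O.OO.
O.OO.
.O.OO
.O..O
Population = 15

Comparison: toroidal=14, fixed-dead=15 -> fixed-dead

Answer: fixed-dead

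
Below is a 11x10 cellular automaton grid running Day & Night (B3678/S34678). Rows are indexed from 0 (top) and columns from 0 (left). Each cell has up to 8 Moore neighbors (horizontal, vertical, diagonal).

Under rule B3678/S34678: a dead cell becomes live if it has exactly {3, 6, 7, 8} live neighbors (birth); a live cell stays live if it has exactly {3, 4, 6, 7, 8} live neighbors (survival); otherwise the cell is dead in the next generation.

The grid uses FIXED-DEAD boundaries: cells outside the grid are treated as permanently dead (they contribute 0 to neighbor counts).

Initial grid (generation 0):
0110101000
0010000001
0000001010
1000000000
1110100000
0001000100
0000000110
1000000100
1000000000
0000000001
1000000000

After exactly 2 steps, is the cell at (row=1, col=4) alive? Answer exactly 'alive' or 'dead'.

Simulating step by step:
Generation 0 (given above): 22 live cells
Generation 1: 14 live cells
0001000000
0101010100
0000000000
0000000000
0101000000
0110000010
0000001110
0000000010
0000000000
0000000000
0000000000
Generation 2: 8 live cells
0010100000
0010100000
0000000000
0000000000
0000000000
0010000000
0000000111
0000000000
0000000000
0000000000
0000000000

Cell (1,4) at generation 2: 1 -> alive

Answer: alive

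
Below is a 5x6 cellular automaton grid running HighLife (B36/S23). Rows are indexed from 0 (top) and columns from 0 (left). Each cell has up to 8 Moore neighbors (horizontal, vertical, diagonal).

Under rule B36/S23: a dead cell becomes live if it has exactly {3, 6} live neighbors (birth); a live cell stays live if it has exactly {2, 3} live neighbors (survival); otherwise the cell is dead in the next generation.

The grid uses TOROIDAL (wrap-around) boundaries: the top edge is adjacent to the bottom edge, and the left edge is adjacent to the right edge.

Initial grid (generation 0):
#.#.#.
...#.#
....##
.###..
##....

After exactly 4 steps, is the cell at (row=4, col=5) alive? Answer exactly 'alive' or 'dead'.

Answer: dead

Derivation:
Simulating step by step:
Generation 0 (given above): 12 live cells
Generation 1: 15 live cells
#.###.
#..#..
#....#
.#####
#....#
Generation 2: 13 live cells
#.###.
#.##..
......
####..
...##.
Generation 3: 10 live cells
......
..#.##
#.....
.####.
#.#...
Generation 4: 10 live cells
.#.#.#
.....#
#.....
#.##.#
..#...

Cell (4,5) at generation 4: 0 -> dead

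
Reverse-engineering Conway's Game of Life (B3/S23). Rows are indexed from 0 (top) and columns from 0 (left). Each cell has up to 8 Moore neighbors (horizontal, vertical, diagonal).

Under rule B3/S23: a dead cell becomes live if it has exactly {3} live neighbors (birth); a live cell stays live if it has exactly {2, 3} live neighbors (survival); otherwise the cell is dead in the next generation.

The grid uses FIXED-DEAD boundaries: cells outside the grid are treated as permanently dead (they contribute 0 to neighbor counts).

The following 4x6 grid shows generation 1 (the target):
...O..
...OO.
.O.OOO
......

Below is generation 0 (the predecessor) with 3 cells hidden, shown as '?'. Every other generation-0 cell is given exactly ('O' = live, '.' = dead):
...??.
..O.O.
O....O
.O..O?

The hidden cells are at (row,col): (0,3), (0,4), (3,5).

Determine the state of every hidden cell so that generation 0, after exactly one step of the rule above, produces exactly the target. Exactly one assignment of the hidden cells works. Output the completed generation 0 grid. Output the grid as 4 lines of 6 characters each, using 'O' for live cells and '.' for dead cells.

Hidden generation-0 cells (in order): (0,3), (0,4), (3,5).
A hidden cell only influences target cells in its own 3x3 neighborhood. Try each of the 2^3 = 8 assignments, step the completed generation 0 forward once under B3/S23, and compare with the target:
  (0,3)=. (0,4)=. (3,5)=. -> step gives (0,3)='.' but target has 'O' -> reject
  (0,3)=. (0,4)=. (3,5)=O -> step gives (0,3)='.' but target has 'O' -> reject
  (0,3)=. (0,4)=O (3,5)=. -> step gives (1,5)='O' but target has '.' -> reject
  (0,3)=. (0,4)=O (3,5)=O -> step gives (1,5)='O' but target has '.' -> reject
  (0,3)=O (0,4)=. (3,5)=. -> step reproduces the target at every cell -> ACCEPT
  (0,3)=O (0,4)=. (3,5)=O -> step gives (2,4)='.' but target has 'O' -> reject
  (0,3)=O (0,4)=O (3,5)=. -> step gives (0,4)='O' but target has '.' -> reject
  (0,3)=O (0,4)=O (3,5)=O -> step gives (0,4)='O' but target has '.' -> reject
Unique solution: (0,3)=live, (0,4)=dead, (3,5)=dead.
Check: live-neighbor counts of every cell in the completed generation 0:
012221
121322
132332
211112
Applying B3/S23 to generation 0 with these counts gives:
...O..
...OO.
.O.OOO
......
which matches the target exactly.

Answer: ...O..
..O.O.
O....O
.O..O.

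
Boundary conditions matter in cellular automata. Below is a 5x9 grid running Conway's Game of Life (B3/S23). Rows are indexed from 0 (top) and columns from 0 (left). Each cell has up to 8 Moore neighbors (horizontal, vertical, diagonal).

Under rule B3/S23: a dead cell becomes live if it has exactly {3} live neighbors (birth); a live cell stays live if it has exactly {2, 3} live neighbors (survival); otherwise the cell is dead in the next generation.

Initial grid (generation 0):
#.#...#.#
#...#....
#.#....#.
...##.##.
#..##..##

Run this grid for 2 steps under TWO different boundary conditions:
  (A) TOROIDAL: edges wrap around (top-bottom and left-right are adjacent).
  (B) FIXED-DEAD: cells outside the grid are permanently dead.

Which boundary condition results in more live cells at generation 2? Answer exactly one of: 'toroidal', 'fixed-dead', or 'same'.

Under TOROIDAL boundary, generation 2:
#.#.##..#
...#...##
.......#.
.......##
#.#...#..
Population = 14

Under FIXED-DEAD boundary, generation 2:
.........
###.##.#.
##.....#.
.##.....#
..##...#.
Population = 15

Comparison: toroidal=14, fixed-dead=15 -> fixed-dead

Answer: fixed-dead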